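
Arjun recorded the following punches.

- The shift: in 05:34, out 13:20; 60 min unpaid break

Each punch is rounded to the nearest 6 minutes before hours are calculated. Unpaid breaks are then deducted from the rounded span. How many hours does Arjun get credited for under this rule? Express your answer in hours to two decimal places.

6.70 hours

The shift: in 05:34→05:36, out 13:20→13:18; 7 h 42 min − 60 min = 6 h 42 min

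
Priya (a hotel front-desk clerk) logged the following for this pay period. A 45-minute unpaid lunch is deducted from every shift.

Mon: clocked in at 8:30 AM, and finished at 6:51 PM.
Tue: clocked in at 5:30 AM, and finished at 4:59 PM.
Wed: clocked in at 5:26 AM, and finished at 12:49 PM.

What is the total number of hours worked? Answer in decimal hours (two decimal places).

26.97 hours

Mon: 8:30 AM–6:51 PM = 10 h 21 min; less 45 min break → 9 h 36 min
Tue: 5:30 AM–4:59 PM = 11 h 29 min; less 45 min break → 10 h 44 min
Wed: 5:26 AM–12:49 PM = 7 h 23 min; less 45 min break → 6 h 38 min
Total: 9 h 36 min + 10 h 44 min + 6 h 38 min = 26 h 58 min.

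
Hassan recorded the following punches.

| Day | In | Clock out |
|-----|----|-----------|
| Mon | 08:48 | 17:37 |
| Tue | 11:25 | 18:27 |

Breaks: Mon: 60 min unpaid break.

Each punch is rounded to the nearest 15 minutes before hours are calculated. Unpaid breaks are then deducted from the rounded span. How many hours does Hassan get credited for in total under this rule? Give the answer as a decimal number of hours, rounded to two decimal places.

Mon: in 08:48→08:45, out 17:37→17:30; 8 h 45 min − 60 min = 7 h 45 min
Tue: in 11:25→11:30, out 18:27→18:30; 7 h 0 min
Total credited: 14 h 45 min.

14.75 hours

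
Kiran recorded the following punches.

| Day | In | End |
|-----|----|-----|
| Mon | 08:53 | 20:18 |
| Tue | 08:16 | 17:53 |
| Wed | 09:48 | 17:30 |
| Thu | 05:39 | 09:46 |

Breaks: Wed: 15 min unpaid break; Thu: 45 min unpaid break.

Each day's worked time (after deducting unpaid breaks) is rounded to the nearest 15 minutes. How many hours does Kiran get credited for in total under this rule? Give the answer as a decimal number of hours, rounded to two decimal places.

31.75 hours

Mon: 08:53–20:18 = 11 h 25 min → rounds to 11 h 30 min
Tue: 08:16–17:53 = 9 h 37 min → rounds to 9 h 30 min
Wed: 09:48–17:30 = 7 h 42 min − 15 min = 7 h 27 min → rounds to 7 h 30 min
Thu: 05:39–09:46 = 4 h 7 min − 45 min = 3 h 22 min → rounds to 3 h 15 min
Total credited: 31 h 45 min.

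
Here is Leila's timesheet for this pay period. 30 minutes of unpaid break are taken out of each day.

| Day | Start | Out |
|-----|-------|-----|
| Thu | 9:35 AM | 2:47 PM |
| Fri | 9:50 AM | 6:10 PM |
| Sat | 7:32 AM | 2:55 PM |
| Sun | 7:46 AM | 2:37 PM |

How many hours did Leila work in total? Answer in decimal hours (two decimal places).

Thu: 9:35 AM–2:47 PM = 5 h 12 min; less 30 min break → 4 h 42 min
Fri: 9:50 AM–6:10 PM = 8 h 20 min; less 30 min break → 7 h 50 min
Sat: 7:32 AM–2:55 PM = 7 h 23 min; less 30 min break → 6 h 53 min
Sun: 7:46 AM–2:37 PM = 6 h 51 min; less 30 min break → 6 h 21 min
Total: 4 h 42 min + 7 h 50 min + 6 h 53 min + 6 h 21 min = 25 h 46 min.

25.77 hours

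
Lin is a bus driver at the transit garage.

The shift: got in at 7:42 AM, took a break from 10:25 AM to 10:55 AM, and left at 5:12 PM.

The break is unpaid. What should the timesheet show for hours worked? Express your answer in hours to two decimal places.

The shift: 7:42 AM–5:12 PM = 9 h 30 min; less 30 min break → 9 h 0 min

9.00 hours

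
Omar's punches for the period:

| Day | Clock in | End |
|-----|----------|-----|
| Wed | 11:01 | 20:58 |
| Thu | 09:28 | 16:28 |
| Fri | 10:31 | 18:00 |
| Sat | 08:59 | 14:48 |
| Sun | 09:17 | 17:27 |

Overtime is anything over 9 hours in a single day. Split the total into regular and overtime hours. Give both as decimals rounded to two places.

Regular 37.47 hours, overtime 0.95 hours

Wed: 11:01–20:58 = 9 h 57 min
Thu: 09:28–16:28 = 7 h 0 min
Fri: 10:31–18:00 = 7 h 29 min
Sat: 08:59–14:48 = 5 h 49 min
Sun: 09:17–17:27 = 8 h 10 min
Wed reg 9 h 0 min / OT 0 h 57 min; Thu reg 7 h 0 min / OT 0 h 0 min; Fri reg 7 h 29 min / OT 0 h 0 min; Sat reg 5 h 49 min / OT 0 h 0 min; Sun reg 8 h 10 min / OT 0 h 0 min.
Totals: regular 37 h 28 min, overtime 0 h 57 min.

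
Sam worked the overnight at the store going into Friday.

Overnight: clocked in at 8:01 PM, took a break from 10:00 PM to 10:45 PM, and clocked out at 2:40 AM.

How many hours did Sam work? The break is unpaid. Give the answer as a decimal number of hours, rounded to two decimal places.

Overnight: 8:01 PM → midnight = 3 h 59 min; midnight → 2:40 AM = 2 h 40 min; span 6 h 39 min; less 45 min break → 5 h 54 min

5.90 hours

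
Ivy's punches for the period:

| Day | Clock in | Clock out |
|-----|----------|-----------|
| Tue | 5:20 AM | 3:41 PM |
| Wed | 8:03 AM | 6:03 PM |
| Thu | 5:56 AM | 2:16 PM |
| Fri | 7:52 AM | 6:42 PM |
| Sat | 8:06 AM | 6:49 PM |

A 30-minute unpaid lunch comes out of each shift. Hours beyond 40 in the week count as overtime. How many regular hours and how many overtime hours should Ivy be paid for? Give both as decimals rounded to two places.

Regular 40.00 hours, overtime 7.73 hours

Tue: 5:20 AM–3:41 PM = 10 h 21 min; less 30 min break → 9 h 51 min
Wed: 8:03 AM–6:03 PM = 10 h 0 min; less 30 min break → 9 h 30 min
Thu: 5:56 AM–2:16 PM = 8 h 20 min; less 30 min break → 7 h 50 min
Fri: 7:52 AM–6:42 PM = 10 h 50 min; less 30 min break → 10 h 20 min
Sat: 8:06 AM–6:49 PM = 10 h 43 min; less 30 min break → 10 h 13 min
Total worked: 47 h 44 min = 47.73 h.
Threshold 40 h → overtime 7 h 44 min, regular 40 h 0 min.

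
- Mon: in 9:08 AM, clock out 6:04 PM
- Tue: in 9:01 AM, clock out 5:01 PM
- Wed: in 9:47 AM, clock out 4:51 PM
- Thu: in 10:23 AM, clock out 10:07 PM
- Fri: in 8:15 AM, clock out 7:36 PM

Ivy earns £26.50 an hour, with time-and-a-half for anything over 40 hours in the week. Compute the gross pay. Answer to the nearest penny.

Mon: 9:08 AM–6:04 PM = 8 h 56 min
Tue: 9:01 AM–5:01 PM = 8 h 0 min
Wed: 9:47 AM–4:51 PM = 7 h 4 min
Thu: 10:23 AM–10:07 PM = 11 h 44 min
Fri: 8:15 AM–7:36 PM = 11 h 21 min
Total worked: 47 h 5 min = 2825 min.
Regular 40 h 0 min = 2400 min at £26.50/h; overtime 7 h 5 min = 425 min at £39.75/h.
Pay = (2400 × £26.50 + 425 × £39.75) ÷ 60 = £1341.56.

£1341.56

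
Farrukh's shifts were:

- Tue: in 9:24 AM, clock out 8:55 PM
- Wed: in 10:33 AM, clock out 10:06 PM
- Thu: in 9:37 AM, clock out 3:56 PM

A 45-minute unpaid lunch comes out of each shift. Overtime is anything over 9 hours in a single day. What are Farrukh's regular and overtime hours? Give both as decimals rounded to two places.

Tue: 9:24 AM–8:55 PM = 11 h 31 min; less 45 min break → 10 h 46 min
Wed: 10:33 AM–10:06 PM = 11 h 33 min; less 45 min break → 10 h 48 min
Thu: 9:37 AM–3:56 PM = 6 h 19 min; less 45 min break → 5 h 34 min
Tue reg 9 h 0 min / OT 1 h 46 min; Wed reg 9 h 0 min / OT 1 h 48 min; Thu reg 5 h 34 min / OT 0 h 0 min.
Totals: regular 23 h 34 min, overtime 3 h 34 min.

Regular 23.57 hours, overtime 3.57 hours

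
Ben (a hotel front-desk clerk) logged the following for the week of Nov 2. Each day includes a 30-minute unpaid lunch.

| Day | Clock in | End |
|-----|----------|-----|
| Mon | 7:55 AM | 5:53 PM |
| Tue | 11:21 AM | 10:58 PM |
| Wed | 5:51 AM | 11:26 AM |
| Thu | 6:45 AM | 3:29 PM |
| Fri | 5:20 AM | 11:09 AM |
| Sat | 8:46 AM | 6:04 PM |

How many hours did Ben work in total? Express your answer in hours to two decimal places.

48.02 hours

Mon: 7:55 AM–5:53 PM = 9 h 58 min; less 30 min break → 9 h 28 min
Tue: 11:21 AM–10:58 PM = 11 h 37 min; less 30 min break → 11 h 7 min
Wed: 5:51 AM–11:26 AM = 5 h 35 min; less 30 min break → 5 h 5 min
Thu: 6:45 AM–3:29 PM = 8 h 44 min; less 30 min break → 8 h 14 min
Fri: 5:20 AM–11:09 AM = 5 h 49 min; less 30 min break → 5 h 19 min
Sat: 8:46 AM–6:04 PM = 9 h 18 min; less 30 min break → 8 h 48 min
Total: 9 h 28 min + 11 h 7 min + 5 h 5 min + 8 h 14 min + 5 h 19 min + 8 h 48 min = 48 h 1 min.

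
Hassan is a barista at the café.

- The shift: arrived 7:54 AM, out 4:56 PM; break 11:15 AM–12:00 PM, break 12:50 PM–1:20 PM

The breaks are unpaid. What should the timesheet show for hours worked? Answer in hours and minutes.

The shift: 7:54 AM–4:56 PM = 9 h 2 min; less 75 min break → 7 h 47 min

7 h 47 min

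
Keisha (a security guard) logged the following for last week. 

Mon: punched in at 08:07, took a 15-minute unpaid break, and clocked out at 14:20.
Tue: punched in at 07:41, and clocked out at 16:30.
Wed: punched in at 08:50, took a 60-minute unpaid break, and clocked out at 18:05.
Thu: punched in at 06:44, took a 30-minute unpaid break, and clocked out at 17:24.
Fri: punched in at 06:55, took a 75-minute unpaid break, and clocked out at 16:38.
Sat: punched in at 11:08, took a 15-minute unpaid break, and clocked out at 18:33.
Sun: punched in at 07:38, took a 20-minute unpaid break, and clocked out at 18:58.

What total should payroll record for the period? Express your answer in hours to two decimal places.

59.83 hours

Mon: 08:07–14:20 = 6 h 13 min; less 15 min break → 5 h 58 min
Tue: 07:41–16:30 = 8 h 49 min
Wed: 08:50–18:05 = 9 h 15 min; less 60 min break → 8 h 15 min
Thu: 06:44–17:24 = 10 h 40 min; less 30 min break → 10 h 10 min
Fri: 06:55–16:38 = 9 h 43 min; less 75 min break → 8 h 28 min
Sat: 11:08–18:33 = 7 h 25 min; less 15 min break → 7 h 10 min
Sun: 07:38–18:58 = 11 h 20 min; less 20 min break → 11 h 0 min
Total: 5 h 58 min + 8 h 49 min + 8 h 15 min + 10 h 10 min + 8 h 28 min + 7 h 10 min + 11 h 0 min = 59 h 50 min.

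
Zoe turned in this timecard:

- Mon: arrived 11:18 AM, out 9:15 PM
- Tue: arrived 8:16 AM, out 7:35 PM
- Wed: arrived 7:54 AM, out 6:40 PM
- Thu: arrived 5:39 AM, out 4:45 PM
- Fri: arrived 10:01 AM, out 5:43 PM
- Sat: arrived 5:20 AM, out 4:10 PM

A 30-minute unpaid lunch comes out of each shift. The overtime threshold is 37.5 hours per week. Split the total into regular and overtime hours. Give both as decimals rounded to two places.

Regular 37.50 hours, overtime 21.17 hours

Mon: 11:18 AM–9:15 PM = 9 h 57 min; less 30 min break → 9 h 27 min
Tue: 8:16 AM–7:35 PM = 11 h 19 min; less 30 min break → 10 h 49 min
Wed: 7:54 AM–6:40 PM = 10 h 46 min; less 30 min break → 10 h 16 min
Thu: 5:39 AM–4:45 PM = 11 h 6 min; less 30 min break → 10 h 36 min
Fri: 10:01 AM–5:43 PM = 7 h 42 min; less 30 min break → 7 h 12 min
Sat: 5:20 AM–4:10 PM = 10 h 50 min; less 30 min break → 10 h 20 min
Total worked: 58 h 40 min = 58.67 h.
Threshold 37.5 h → overtime 21 h 10 min, regular 37 h 30 min.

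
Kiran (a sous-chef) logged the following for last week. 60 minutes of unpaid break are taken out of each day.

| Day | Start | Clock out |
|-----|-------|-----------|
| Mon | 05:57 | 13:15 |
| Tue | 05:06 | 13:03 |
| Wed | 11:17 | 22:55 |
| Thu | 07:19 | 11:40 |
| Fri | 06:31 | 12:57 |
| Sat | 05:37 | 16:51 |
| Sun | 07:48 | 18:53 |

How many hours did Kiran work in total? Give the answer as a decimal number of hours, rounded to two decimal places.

52.98 hours

Mon: 05:57–13:15 = 7 h 18 min; less 60 min break → 6 h 18 min
Tue: 05:06–13:03 = 7 h 57 min; less 60 min break → 6 h 57 min
Wed: 11:17–22:55 = 11 h 38 min; less 60 min break → 10 h 38 min
Thu: 07:19–11:40 = 4 h 21 min; less 60 min break → 3 h 21 min
Fri: 06:31–12:57 = 6 h 26 min; less 60 min break → 5 h 26 min
Sat: 05:37–16:51 = 11 h 14 min; less 60 min break → 10 h 14 min
Sun: 07:48–18:53 = 11 h 5 min; less 60 min break → 10 h 5 min
Total: 6 h 18 min + 6 h 57 min + 10 h 38 min + 3 h 21 min + 5 h 26 min + 10 h 14 min + 10 h 5 min = 52 h 59 min.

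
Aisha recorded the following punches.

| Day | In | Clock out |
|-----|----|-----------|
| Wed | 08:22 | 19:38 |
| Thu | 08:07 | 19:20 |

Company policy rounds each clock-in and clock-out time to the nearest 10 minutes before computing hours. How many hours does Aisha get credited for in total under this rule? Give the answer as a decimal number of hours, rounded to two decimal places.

Wed: in 08:22→08:20, out 19:38→19:40; 11 h 20 min
Thu: in 08:07→08:10, out 19:20→19:20; 11 h 10 min
Total credited: 22 h 30 min.

22.50 hours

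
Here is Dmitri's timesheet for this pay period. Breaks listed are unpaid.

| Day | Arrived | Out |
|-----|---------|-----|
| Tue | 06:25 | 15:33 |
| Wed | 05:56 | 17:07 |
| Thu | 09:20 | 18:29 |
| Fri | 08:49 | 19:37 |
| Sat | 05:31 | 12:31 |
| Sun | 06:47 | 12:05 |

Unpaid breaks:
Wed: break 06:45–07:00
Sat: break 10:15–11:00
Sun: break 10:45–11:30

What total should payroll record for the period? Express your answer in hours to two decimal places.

Tue: 06:25–15:33 = 9 h 8 min
Wed: 05:56–17:07 = 11 h 11 min; less 15 min break → 10 h 56 min
Thu: 09:20–18:29 = 9 h 9 min
Fri: 08:49–19:37 = 10 h 48 min
Sat: 05:31–12:31 = 7 h 0 min; less 45 min break → 6 h 15 min
Sun: 06:47–12:05 = 5 h 18 min; less 45 min break → 4 h 33 min
Total: 9 h 8 min + 10 h 56 min + 9 h 9 min + 10 h 48 min + 6 h 15 min + 4 h 33 min = 50 h 49 min.

50.82 hours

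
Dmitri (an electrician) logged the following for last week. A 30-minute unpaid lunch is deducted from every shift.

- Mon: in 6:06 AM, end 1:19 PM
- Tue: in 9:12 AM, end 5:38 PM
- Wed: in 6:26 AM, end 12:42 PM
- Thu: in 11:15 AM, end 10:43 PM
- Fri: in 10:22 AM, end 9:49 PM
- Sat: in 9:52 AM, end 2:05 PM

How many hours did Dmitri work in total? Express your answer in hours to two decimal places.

Mon: 6:06 AM–1:19 PM = 7 h 13 min; less 30 min break → 6 h 43 min
Tue: 9:12 AM–5:38 PM = 8 h 26 min; less 30 min break → 7 h 56 min
Wed: 6:26 AM–12:42 PM = 6 h 16 min; less 30 min break → 5 h 46 min
Thu: 11:15 AM–10:43 PM = 11 h 28 min; less 30 min break → 10 h 58 min
Fri: 10:22 AM–9:49 PM = 11 h 27 min; less 30 min break → 10 h 57 min
Sat: 9:52 AM–2:05 PM = 4 h 13 min; less 30 min break → 3 h 43 min
Total: 6 h 43 min + 7 h 56 min + 5 h 46 min + 10 h 58 min + 10 h 57 min + 3 h 43 min = 46 h 3 min.

46.05 hours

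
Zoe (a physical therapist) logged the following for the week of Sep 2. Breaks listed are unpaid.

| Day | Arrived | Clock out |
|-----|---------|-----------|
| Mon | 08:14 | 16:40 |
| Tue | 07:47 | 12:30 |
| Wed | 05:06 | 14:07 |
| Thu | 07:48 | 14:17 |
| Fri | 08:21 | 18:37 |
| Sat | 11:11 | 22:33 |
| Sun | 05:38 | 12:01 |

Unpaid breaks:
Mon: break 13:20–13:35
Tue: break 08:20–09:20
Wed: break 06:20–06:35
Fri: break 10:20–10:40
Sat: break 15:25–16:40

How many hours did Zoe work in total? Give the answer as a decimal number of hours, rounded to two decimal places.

53.58 hours

Mon: 08:14–16:40 = 8 h 26 min; less 15 min break → 8 h 11 min
Tue: 07:47–12:30 = 4 h 43 min; less 60 min break → 3 h 43 min
Wed: 05:06–14:07 = 9 h 1 min; less 15 min break → 8 h 46 min
Thu: 07:48–14:17 = 6 h 29 min
Fri: 08:21–18:37 = 10 h 16 min; less 20 min break → 9 h 56 min
Sat: 11:11–22:33 = 11 h 22 min; less 75 min break → 10 h 7 min
Sun: 05:38–12:01 = 6 h 23 min
Total: 8 h 11 min + 3 h 43 min + 8 h 46 min + 6 h 29 min + 9 h 56 min + 10 h 7 min + 6 h 23 min = 53 h 35 min.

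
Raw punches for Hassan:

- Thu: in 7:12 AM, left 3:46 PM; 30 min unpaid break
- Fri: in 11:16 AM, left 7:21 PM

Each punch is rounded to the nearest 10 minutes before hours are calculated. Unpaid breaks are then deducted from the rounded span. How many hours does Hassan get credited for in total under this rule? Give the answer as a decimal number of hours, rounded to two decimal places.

16.17 hours

Thu: in 7:12 AM→7:10 AM, out 3:46 PM→3:50 PM; 8 h 40 min − 30 min = 8 h 10 min
Fri: in 11:16 AM→11:20 AM, out 7:21 PM→7:20 PM; 8 h 0 min
Total credited: 16 h 10 min.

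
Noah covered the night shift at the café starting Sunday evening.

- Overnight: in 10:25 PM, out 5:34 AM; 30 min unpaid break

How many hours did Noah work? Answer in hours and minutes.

6 h 39 min

Overnight: 10:25 PM → midnight = 1 h 35 min; midnight → 5:34 AM = 5 h 34 min; span 7 h 9 min; less 30 min break → 6 h 39 min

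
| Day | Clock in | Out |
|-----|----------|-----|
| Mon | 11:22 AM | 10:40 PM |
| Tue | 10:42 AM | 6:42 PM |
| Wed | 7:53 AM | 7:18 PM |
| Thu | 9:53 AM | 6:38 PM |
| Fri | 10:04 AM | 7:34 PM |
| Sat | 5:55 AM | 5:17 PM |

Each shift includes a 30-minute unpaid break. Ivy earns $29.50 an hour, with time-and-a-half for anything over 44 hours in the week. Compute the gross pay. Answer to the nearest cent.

$1888.00

Mon: 11:22 AM–10:40 PM = 11 h 18 min; less 30 min break → 10 h 48 min
Tue: 10:42 AM–6:42 PM = 8 h 0 min; less 30 min break → 7 h 30 min
Wed: 7:53 AM–7:18 PM = 11 h 25 min; less 30 min break → 10 h 55 min
Thu: 9:53 AM–6:38 PM = 8 h 45 min; less 30 min break → 8 h 15 min
Fri: 10:04 AM–7:34 PM = 9 h 30 min; less 30 min break → 9 h 0 min
Sat: 5:55 AM–5:17 PM = 11 h 22 min; less 30 min break → 10 h 52 min
Total worked: 57 h 20 min = 3440 min.
Regular 44 h 0 min = 2640 min at $29.50/h; overtime 13 h 20 min = 800 min at $44.25/h.
Pay = (2640 × $29.50 + 800 × $44.25) ÷ 60 = $1888.00.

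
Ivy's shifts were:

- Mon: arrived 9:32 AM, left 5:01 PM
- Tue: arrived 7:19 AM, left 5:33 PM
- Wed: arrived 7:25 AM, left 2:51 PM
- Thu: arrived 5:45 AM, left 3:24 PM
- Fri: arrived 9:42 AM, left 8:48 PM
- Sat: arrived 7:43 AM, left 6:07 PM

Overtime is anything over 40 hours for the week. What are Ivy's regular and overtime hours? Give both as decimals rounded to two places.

Regular 40.00 hours, overtime 16.30 hours

Mon: 9:32 AM–5:01 PM = 7 h 29 min
Tue: 7:19 AM–5:33 PM = 10 h 14 min
Wed: 7:25 AM–2:51 PM = 7 h 26 min
Thu: 5:45 AM–3:24 PM = 9 h 39 min
Fri: 9:42 AM–8:48 PM = 11 h 6 min
Sat: 7:43 AM–6:07 PM = 10 h 24 min
Total worked: 56 h 18 min = 56.30 h.
Threshold 40 h → overtime 16 h 18 min, regular 40 h 0 min.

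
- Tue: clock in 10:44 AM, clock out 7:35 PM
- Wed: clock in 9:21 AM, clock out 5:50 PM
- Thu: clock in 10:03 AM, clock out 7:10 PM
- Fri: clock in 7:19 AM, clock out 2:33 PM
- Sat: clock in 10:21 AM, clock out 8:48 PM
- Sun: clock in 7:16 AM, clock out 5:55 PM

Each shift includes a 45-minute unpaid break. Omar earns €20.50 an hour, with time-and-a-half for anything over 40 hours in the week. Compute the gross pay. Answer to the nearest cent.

€1136.21

Tue: 10:44 AM–7:35 PM = 8 h 51 min; less 45 min break → 8 h 6 min
Wed: 9:21 AM–5:50 PM = 8 h 29 min; less 45 min break → 7 h 44 min
Thu: 10:03 AM–7:10 PM = 9 h 7 min; less 45 min break → 8 h 22 min
Fri: 7:19 AM–2:33 PM = 7 h 14 min; less 45 min break → 6 h 29 min
Sat: 10:21 AM–8:48 PM = 10 h 27 min; less 45 min break → 9 h 42 min
Sun: 7:16 AM–5:55 PM = 10 h 39 min; less 45 min break → 9 h 54 min
Total worked: 50 h 17 min = 3017 min.
Regular 40 h 0 min = 2400 min at €20.50/h; overtime 10 h 17 min = 617 min at €30.75/h.
Pay = (2400 × €20.50 + 617 × €30.75) ÷ 60 = €1136.21.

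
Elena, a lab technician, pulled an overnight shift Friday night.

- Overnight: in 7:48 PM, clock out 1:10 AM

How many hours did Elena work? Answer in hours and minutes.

5 h 22 min

Overnight: 7:48 PM → midnight = 4 h 12 min; midnight → 1:10 AM = 1 h 10 min; span 5 h 22 min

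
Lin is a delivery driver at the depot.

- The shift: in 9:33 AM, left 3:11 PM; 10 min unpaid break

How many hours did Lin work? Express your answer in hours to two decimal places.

The shift: 9:33 AM–3:11 PM = 5 h 38 min; less 10 min break → 5 h 28 min

5.47 hours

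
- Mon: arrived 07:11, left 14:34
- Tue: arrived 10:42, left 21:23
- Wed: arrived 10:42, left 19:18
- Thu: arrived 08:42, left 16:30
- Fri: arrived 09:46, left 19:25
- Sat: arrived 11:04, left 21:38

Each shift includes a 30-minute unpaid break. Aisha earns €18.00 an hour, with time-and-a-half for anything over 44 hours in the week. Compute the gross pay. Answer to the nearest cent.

€999.45

Mon: 07:11–14:34 = 7 h 23 min; less 30 min break → 6 h 53 min
Tue: 10:42–21:23 = 10 h 41 min; less 30 min break → 10 h 11 min
Wed: 10:42–19:18 = 8 h 36 min; less 30 min break → 8 h 6 min
Thu: 08:42–16:30 = 7 h 48 min; less 30 min break → 7 h 18 min
Fri: 09:46–19:25 = 9 h 39 min; less 30 min break → 9 h 9 min
Sat: 11:04–21:38 = 10 h 34 min; less 30 min break → 10 h 4 min
Total worked: 51 h 41 min = 3101 min.
Regular 44 h 0 min = 2640 min at €18.00/h; overtime 7 h 41 min = 461 min at €27.00/h.
Pay = (2640 × €18.00 + 461 × €27.00) ÷ 60 = €999.45.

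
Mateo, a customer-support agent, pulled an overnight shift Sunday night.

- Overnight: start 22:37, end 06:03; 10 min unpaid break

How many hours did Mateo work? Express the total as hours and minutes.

Overnight: 22:37 → midnight = 1 h 23 min; midnight → 06:03 = 6 h 3 min; span 7 h 26 min; less 10 min break → 7 h 16 min

7 h 16 min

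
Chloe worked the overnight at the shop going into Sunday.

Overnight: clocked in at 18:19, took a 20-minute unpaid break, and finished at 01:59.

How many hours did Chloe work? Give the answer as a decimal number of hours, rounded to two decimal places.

7.33 hours

Overnight: 18:19 → midnight = 5 h 41 min; midnight → 01:59 = 1 h 59 min; span 7 h 40 min; less 20 min break → 7 h 20 min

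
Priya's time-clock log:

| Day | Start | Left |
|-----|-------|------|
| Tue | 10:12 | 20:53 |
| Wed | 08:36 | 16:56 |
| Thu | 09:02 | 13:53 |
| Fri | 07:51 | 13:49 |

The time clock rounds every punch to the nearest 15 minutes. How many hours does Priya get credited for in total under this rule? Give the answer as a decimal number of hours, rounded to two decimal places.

Tue: in 10:12→10:15, out 20:53→21:00; 10 h 45 min
Wed: in 08:36→08:30, out 16:56→17:00; 8 h 30 min
Thu: in 09:02→09:00, out 13:53→14:00; 5 h 0 min
Fri: in 07:51→07:45, out 13:49→13:45; 6 h 0 min
Total credited: 30 h 15 min.

30.25 hours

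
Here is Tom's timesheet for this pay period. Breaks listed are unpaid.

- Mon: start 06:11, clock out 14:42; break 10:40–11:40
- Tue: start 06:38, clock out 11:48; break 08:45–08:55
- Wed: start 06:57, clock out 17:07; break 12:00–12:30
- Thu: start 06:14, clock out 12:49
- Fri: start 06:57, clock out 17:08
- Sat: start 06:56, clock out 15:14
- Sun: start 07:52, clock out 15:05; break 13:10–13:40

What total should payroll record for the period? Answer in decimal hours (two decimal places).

Mon: 06:11–14:42 = 8 h 31 min; less 60 min break → 7 h 31 min
Tue: 06:38–11:48 = 5 h 10 min; less 10 min break → 5 h 0 min
Wed: 06:57–17:07 = 10 h 10 min; less 30 min break → 9 h 40 min
Thu: 06:14–12:49 = 6 h 35 min
Fri: 06:57–17:08 = 10 h 11 min
Sat: 06:56–15:14 = 8 h 18 min
Sun: 07:52–15:05 = 7 h 13 min; less 30 min break → 6 h 43 min
Total: 7 h 31 min + 5 h 0 min + 9 h 40 min + 6 h 35 min + 10 h 11 min + 8 h 18 min + 6 h 43 min = 53 h 58 min.

53.97 hours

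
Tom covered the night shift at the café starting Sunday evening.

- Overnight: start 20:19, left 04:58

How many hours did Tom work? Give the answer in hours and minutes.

8 h 39 min

Overnight: 20:19 → midnight = 3 h 41 min; midnight → 04:58 = 4 h 58 min; span 8 h 39 min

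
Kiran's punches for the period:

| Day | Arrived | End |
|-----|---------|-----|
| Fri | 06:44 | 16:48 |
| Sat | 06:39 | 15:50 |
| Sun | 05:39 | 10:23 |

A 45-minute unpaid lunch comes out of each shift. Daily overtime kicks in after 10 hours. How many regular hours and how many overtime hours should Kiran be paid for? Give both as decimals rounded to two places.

Fri: 06:44–16:48 = 10 h 4 min; less 45 min break → 9 h 19 min
Sat: 06:39–15:50 = 9 h 11 min; less 45 min break → 8 h 26 min
Sun: 05:39–10:23 = 4 h 44 min; less 45 min break → 3 h 59 min
Fri reg 9 h 19 min / OT 0 h 0 min; Sat reg 8 h 26 min / OT 0 h 0 min; Sun reg 3 h 59 min / OT 0 h 0 min.
Totals: regular 21 h 44 min, overtime 0 h 0 min.

Regular 21.73 hours, overtime 0.00 hours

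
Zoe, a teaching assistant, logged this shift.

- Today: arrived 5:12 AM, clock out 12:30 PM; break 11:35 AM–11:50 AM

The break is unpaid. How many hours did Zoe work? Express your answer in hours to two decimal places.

Today: 5:12 AM–12:30 PM = 7 h 18 min; less 15 min break → 7 h 3 min

7.05 hours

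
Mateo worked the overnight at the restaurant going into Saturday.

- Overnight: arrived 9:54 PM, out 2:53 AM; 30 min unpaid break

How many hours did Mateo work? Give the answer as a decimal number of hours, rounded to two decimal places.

Overnight: 9:54 PM → midnight = 2 h 6 min; midnight → 2:53 AM = 2 h 53 min; span 4 h 59 min; less 30 min break → 4 h 29 min

4.48 hours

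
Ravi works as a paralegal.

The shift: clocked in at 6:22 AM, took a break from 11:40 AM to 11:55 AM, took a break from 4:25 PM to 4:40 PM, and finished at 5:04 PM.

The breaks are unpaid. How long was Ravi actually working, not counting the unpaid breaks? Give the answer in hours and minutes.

The shift: 6:22 AM–5:04 PM = 10 h 42 min; less 30 min break → 10 h 12 min

10 h 12 min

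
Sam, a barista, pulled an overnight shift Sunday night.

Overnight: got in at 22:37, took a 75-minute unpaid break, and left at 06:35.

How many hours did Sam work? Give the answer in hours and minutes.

6 h 43 min

Overnight: 22:37 → midnight = 1 h 23 min; midnight → 06:35 = 6 h 35 min; span 7 h 58 min; less 75 min break → 6 h 43 min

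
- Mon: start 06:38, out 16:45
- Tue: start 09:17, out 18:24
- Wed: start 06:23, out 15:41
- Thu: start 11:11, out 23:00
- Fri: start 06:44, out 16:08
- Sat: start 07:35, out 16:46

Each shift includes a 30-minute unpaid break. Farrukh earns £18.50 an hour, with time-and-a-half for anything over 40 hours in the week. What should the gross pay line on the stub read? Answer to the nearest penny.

£1182.15

Mon: 06:38–16:45 = 10 h 7 min; less 30 min break → 9 h 37 min
Tue: 09:17–18:24 = 9 h 7 min; less 30 min break → 8 h 37 min
Wed: 06:23–15:41 = 9 h 18 min; less 30 min break → 8 h 48 min
Thu: 11:11–23:00 = 11 h 49 min; less 30 min break → 11 h 19 min
Fri: 06:44–16:08 = 9 h 24 min; less 30 min break → 8 h 54 min
Sat: 07:35–16:46 = 9 h 11 min; less 30 min break → 8 h 41 min
Total worked: 55 h 56 min = 3356 min.
Regular 40 h 0 min = 2400 min at £18.50/h; overtime 15 h 56 min = 956 min at £27.75/h.
Pay = (2400 × £18.50 + 956 × £27.75) ÷ 60 = £1182.15.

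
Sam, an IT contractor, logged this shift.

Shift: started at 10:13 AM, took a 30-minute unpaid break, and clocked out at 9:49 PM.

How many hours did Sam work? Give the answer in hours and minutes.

11 h 6 min

Shift: 10:13 AM–9:49 PM = 11 h 36 min; less 30 min break → 11 h 6 min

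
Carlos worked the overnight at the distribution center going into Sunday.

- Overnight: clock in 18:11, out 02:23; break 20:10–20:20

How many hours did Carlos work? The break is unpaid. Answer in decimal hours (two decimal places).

Overnight: 18:11 → midnight = 5 h 49 min; midnight → 02:23 = 2 h 23 min; span 8 h 12 min; less 10 min break → 8 h 2 min

8.03 hours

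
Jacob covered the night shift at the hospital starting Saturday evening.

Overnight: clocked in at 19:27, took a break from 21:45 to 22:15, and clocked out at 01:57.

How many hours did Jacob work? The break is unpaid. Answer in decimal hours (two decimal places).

6.00 hours

Overnight: 19:27 → midnight = 4 h 33 min; midnight → 01:57 = 1 h 57 min; span 6 h 30 min; less 30 min break → 6 h 0 min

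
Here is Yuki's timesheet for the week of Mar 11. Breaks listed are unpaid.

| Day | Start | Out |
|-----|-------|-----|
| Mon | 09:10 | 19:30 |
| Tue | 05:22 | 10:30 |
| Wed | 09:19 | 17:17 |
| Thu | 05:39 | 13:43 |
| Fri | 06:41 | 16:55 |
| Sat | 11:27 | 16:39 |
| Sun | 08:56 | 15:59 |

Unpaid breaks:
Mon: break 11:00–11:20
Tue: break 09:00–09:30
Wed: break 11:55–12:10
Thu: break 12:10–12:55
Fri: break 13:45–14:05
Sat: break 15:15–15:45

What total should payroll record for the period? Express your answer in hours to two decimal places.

51.32 hours

Mon: 09:10–19:30 = 10 h 20 min; less 20 min break → 10 h 0 min
Tue: 05:22–10:30 = 5 h 8 min; less 30 min break → 4 h 38 min
Wed: 09:19–17:17 = 7 h 58 min; less 15 min break → 7 h 43 min
Thu: 05:39–13:43 = 8 h 4 min; less 45 min break → 7 h 19 min
Fri: 06:41–16:55 = 10 h 14 min; less 20 min break → 9 h 54 min
Sat: 11:27–16:39 = 5 h 12 min; less 30 min break → 4 h 42 min
Sun: 08:56–15:59 = 7 h 3 min
Total: 10 h 0 min + 4 h 38 min + 7 h 43 min + 7 h 19 min + 9 h 54 min + 4 h 42 min + 7 h 3 min = 51 h 19 min.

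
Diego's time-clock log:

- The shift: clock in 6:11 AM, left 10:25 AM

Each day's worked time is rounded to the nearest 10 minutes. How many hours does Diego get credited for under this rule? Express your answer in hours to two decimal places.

The shift: 6:11 AM–10:25 AM = 4 h 14 min → rounds to 4 h 10 min

4.17 hours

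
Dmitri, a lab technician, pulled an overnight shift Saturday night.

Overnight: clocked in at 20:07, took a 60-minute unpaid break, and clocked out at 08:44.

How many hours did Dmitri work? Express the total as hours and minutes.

11 h 37 min

Overnight: 20:07 → midnight = 3 h 53 min; midnight → 08:44 = 8 h 44 min; span 12 h 37 min; less 60 min break → 11 h 37 min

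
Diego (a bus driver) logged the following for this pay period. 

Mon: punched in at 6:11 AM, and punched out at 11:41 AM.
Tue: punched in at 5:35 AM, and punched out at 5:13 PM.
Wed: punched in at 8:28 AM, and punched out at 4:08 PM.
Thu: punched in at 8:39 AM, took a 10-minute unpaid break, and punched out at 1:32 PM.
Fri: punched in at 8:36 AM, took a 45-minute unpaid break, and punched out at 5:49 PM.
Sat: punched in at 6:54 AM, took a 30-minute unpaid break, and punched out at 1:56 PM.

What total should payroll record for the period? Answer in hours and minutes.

44 h 31 min

Mon: 6:11 AM–11:41 AM = 5 h 30 min
Tue: 5:35 AM–5:13 PM = 11 h 38 min
Wed: 8:28 AM–4:08 PM = 7 h 40 min
Thu: 8:39 AM–1:32 PM = 4 h 53 min; less 10 min break → 4 h 43 min
Fri: 8:36 AM–5:49 PM = 9 h 13 min; less 45 min break → 8 h 28 min
Sat: 6:54 AM–1:56 PM = 7 h 2 min; less 30 min break → 6 h 32 min
Total: 5 h 30 min + 11 h 38 min + 7 h 40 min + 4 h 43 min + 8 h 28 min + 6 h 32 min = 44 h 31 min.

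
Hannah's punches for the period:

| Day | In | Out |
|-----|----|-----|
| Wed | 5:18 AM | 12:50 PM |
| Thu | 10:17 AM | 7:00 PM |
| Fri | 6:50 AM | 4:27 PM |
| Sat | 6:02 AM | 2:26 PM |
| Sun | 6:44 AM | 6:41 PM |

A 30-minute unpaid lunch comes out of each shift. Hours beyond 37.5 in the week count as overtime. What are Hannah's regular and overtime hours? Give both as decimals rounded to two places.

Wed: 5:18 AM–12:50 PM = 7 h 32 min; less 30 min break → 7 h 2 min
Thu: 10:17 AM–7:00 PM = 8 h 43 min; less 30 min break → 8 h 13 min
Fri: 6:50 AM–4:27 PM = 9 h 37 min; less 30 min break → 9 h 7 min
Sat: 6:02 AM–2:26 PM = 8 h 24 min; less 30 min break → 7 h 54 min
Sun: 6:44 AM–6:41 PM = 11 h 57 min; less 30 min break → 11 h 27 min
Total worked: 43 h 43 min = 43.72 h.
Threshold 37.5 h → overtime 6 h 13 min, regular 37 h 30 min.

Regular 37.50 hours, overtime 6.22 hours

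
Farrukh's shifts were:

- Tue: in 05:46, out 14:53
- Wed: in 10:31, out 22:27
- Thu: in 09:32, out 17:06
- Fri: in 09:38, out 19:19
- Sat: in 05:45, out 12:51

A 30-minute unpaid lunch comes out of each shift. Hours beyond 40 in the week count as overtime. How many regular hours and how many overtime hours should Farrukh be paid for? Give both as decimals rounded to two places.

Tue: 05:46–14:53 = 9 h 7 min; less 30 min break → 8 h 37 min
Wed: 10:31–22:27 = 11 h 56 min; less 30 min break → 11 h 26 min
Thu: 09:32–17:06 = 7 h 34 min; less 30 min break → 7 h 4 min
Fri: 09:38–19:19 = 9 h 41 min; less 30 min break → 9 h 11 min
Sat: 05:45–12:51 = 7 h 6 min; less 30 min break → 6 h 36 min
Total worked: 42 h 54 min = 42.90 h.
Threshold 40 h → overtime 2 h 54 min, regular 40 h 0 min.

Regular 40.00 hours, overtime 2.90 hours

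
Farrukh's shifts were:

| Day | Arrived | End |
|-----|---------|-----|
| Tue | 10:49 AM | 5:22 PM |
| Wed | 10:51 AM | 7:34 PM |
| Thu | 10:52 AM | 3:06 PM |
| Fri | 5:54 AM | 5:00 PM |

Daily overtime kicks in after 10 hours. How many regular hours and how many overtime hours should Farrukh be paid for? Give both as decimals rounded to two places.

Regular 29.50 hours, overtime 1.10 hours

Tue: 10:49 AM–5:22 PM = 6 h 33 min
Wed: 10:51 AM–7:34 PM = 8 h 43 min
Thu: 10:52 AM–3:06 PM = 4 h 14 min
Fri: 5:54 AM–5:00 PM = 11 h 6 min
Tue reg 6 h 33 min / OT 0 h 0 min; Wed reg 8 h 43 min / OT 0 h 0 min; Thu reg 4 h 14 min / OT 0 h 0 min; Fri reg 10 h 0 min / OT 1 h 6 min.
Totals: regular 29 h 30 min, overtime 1 h 6 min.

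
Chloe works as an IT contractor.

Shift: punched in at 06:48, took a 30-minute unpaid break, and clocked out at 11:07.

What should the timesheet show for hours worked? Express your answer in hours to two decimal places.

3.82 hours

Shift: 06:48–11:07 = 4 h 19 min; less 30 min break → 3 h 49 min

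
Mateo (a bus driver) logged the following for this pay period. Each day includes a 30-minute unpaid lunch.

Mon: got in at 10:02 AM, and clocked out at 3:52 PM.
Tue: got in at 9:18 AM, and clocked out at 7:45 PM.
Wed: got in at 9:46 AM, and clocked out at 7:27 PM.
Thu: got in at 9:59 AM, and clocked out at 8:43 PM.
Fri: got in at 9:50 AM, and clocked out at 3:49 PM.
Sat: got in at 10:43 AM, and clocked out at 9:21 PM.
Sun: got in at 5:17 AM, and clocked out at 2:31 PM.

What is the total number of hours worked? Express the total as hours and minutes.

59 h 3 min

Mon: 10:02 AM–3:52 PM = 5 h 50 min; less 30 min break → 5 h 20 min
Tue: 9:18 AM–7:45 PM = 10 h 27 min; less 30 min break → 9 h 57 min
Wed: 9:46 AM–7:27 PM = 9 h 41 min; less 30 min break → 9 h 11 min
Thu: 9:59 AM–8:43 PM = 10 h 44 min; less 30 min break → 10 h 14 min
Fri: 9:50 AM–3:49 PM = 5 h 59 min; less 30 min break → 5 h 29 min
Sat: 10:43 AM–9:21 PM = 10 h 38 min; less 30 min break → 10 h 8 min
Sun: 5:17 AM–2:31 PM = 9 h 14 min; less 30 min break → 8 h 44 min
Total: 5 h 20 min + 9 h 57 min + 9 h 11 min + 10 h 14 min + 5 h 29 min + 10 h 8 min + 8 h 44 min = 59 h 3 min.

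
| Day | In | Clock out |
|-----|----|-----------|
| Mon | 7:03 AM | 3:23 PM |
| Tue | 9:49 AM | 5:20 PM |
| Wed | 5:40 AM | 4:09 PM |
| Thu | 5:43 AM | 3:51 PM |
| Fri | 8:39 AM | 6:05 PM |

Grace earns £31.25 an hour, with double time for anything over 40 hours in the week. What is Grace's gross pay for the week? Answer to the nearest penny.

£1618.75

Mon: 7:03 AM–3:23 PM = 8 h 20 min
Tue: 9:49 AM–5:20 PM = 7 h 31 min
Wed: 5:40 AM–4:09 PM = 10 h 29 min
Thu: 5:43 AM–3:51 PM = 10 h 8 min
Fri: 8:39 AM–6:05 PM = 9 h 26 min
Total worked: 45 h 54 min = 2754 min.
Regular 40 h 0 min = 2400 min at £31.25/h; overtime 5 h 54 min = 354 min at £62.50/h.
Pay = (2400 × £31.25 + 354 × £62.50) ÷ 60 = £1618.75.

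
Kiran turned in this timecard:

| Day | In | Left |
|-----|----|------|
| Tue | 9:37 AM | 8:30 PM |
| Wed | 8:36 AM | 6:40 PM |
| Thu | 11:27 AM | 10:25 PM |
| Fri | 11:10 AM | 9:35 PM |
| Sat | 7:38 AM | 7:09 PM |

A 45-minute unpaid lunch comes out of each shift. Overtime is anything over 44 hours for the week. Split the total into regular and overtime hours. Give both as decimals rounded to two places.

Regular 44.00 hours, overtime 6.10 hours

Tue: 9:37 AM–8:30 PM = 10 h 53 min; less 45 min break → 10 h 8 min
Wed: 8:36 AM–6:40 PM = 10 h 4 min; less 45 min break → 9 h 19 min
Thu: 11:27 AM–10:25 PM = 10 h 58 min; less 45 min break → 10 h 13 min
Fri: 11:10 AM–9:35 PM = 10 h 25 min; less 45 min break → 9 h 40 min
Sat: 7:38 AM–7:09 PM = 11 h 31 min; less 45 min break → 10 h 46 min
Total worked: 50 h 6 min = 50.10 h.
Threshold 44 h → overtime 6 h 6 min, regular 44 h 0 min.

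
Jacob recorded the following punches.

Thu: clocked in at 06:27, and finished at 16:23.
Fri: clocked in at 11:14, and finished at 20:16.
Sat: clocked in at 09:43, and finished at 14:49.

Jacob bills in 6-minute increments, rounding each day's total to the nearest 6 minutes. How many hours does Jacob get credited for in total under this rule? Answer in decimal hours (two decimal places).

Thu: 06:27–16:23 = 9 h 56 min → rounds to 9 h 54 min
Fri: 11:14–20:16 = 9 h 2 min → rounds to 9 h 0 min
Sat: 09:43–14:49 = 5 h 6 min → rounds to 5 h 6 min
Total credited: 24 h 0 min.

24.00 hours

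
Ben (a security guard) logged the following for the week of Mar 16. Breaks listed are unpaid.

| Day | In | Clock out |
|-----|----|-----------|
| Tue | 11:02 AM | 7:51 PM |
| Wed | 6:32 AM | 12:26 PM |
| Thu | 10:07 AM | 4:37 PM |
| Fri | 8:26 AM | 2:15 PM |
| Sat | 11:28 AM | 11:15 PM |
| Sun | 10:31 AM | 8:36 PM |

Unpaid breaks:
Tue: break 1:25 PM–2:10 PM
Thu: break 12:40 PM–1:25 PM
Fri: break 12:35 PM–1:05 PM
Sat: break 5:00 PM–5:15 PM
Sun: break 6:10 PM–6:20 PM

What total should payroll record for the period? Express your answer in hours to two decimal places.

Tue: 11:02 AM–7:51 PM = 8 h 49 min; less 45 min break → 8 h 4 min
Wed: 6:32 AM–12:26 PM = 5 h 54 min
Thu: 10:07 AM–4:37 PM = 6 h 30 min; less 45 min break → 5 h 45 min
Fri: 8:26 AM–2:15 PM = 5 h 49 min; less 30 min break → 5 h 19 min
Sat: 11:28 AM–11:15 PM = 11 h 47 min; less 15 min break → 11 h 32 min
Sun: 10:31 AM–8:36 PM = 10 h 5 min; less 10 min break → 9 h 55 min
Total: 8 h 4 min + 5 h 54 min + 5 h 45 min + 5 h 19 min + 11 h 32 min + 9 h 55 min = 46 h 29 min.

46.48 hours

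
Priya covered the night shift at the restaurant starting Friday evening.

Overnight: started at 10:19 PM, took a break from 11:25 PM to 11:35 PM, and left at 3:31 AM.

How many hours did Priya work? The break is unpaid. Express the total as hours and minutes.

Overnight: 10:19 PM → midnight = 1 h 41 min; midnight → 3:31 AM = 3 h 31 min; span 5 h 12 min; less 10 min break → 5 h 2 min

5 h 2 min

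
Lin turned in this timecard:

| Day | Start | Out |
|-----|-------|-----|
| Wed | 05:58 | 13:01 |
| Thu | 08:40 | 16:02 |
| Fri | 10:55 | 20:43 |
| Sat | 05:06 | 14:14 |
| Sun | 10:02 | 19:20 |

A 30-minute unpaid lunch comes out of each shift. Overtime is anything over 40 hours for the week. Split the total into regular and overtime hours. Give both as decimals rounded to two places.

Regular 40.00 hours, overtime 0.15 hours

Wed: 05:58–13:01 = 7 h 3 min; less 30 min break → 6 h 33 min
Thu: 08:40–16:02 = 7 h 22 min; less 30 min break → 6 h 52 min
Fri: 10:55–20:43 = 9 h 48 min; less 30 min break → 9 h 18 min
Sat: 05:06–14:14 = 9 h 8 min; less 30 min break → 8 h 38 min
Sun: 10:02–19:20 = 9 h 18 min; less 30 min break → 8 h 48 min
Total worked: 40 h 9 min = 40.15 h.
Threshold 40 h → overtime 0 h 9 min, regular 40 h 0 min.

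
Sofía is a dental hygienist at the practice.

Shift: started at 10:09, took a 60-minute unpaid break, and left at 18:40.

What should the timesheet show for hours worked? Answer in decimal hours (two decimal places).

Shift: 10:09–18:40 = 8 h 31 min; less 60 min break → 7 h 31 min

7.52 hours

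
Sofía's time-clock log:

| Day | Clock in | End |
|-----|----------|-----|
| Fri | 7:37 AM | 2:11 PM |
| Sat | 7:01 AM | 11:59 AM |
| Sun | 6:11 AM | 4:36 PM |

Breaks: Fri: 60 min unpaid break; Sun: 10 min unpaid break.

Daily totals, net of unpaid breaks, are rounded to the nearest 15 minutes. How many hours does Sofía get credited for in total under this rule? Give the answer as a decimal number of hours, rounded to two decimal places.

Fri: 7:37 AM–2:11 PM = 6 h 34 min − 60 min = 5 h 34 min → rounds to 5 h 30 min
Sat: 7:01 AM–11:59 AM = 4 h 58 min → rounds to 5 h 0 min
Sun: 6:11 AM–4:36 PM = 10 h 25 min − 10 min = 10 h 15 min → rounds to 10 h 15 min
Total credited: 20 h 45 min.

20.75 hours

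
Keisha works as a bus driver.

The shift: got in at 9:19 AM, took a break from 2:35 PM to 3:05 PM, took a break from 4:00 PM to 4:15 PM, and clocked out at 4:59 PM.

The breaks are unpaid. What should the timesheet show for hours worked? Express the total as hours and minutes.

6 h 55 min

The shift: 9:19 AM–4:59 PM = 7 h 40 min; less 45 min break → 6 h 55 min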